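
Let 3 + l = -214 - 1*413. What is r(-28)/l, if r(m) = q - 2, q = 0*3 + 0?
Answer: 1/315 ≈ 0.0031746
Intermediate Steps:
l = -630 (l = -3 + (-214 - 1*413) = -3 + (-214 - 413) = -3 - 627 = -630)
q = 0 (q = 0 + 0 = 0)
r(m) = -2 (r(m) = 0 - 2 = -2)
r(-28)/l = -2/(-630) = -2*(-1/630) = 1/315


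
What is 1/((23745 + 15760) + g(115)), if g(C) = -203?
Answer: 1/39302 ≈ 2.5444e-5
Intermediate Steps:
1/((23745 + 15760) + g(115)) = 1/((23745 + 15760) - 203) = 1/(39505 - 203) = 1/39302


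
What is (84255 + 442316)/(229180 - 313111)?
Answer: -526571/83931 ≈ -6.2739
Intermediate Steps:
(84255 + 442316)/(229180 - 313111) = 526571/(-83931) = 526571*(-1/83931) = -526571/83931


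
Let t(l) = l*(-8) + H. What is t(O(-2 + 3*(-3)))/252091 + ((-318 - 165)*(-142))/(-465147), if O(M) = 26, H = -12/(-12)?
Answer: -5795399585/39086457459 ≈ -0.14827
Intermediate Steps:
H = 1 (H = -12*(-1/12) = 1)
t(l) = 1 - 8*l (t(l) = l*(-8) + 1 = -8*l + 1 = 1 - 8*l)
t(O(-2 + 3*(-3)))/252091 + ((-318 - 165)*(-142))/(-465147) = (1 - 8*26)/252091 + ((-318 - 165)*(-142))/(-465147) = (1 - 208)*(1/252091) - 483*(-142)*(-1/465147) = -207*1/252091 + 68586*(-1/465147) = -207/252091 - 22862/155049 = -5795399585/39086457459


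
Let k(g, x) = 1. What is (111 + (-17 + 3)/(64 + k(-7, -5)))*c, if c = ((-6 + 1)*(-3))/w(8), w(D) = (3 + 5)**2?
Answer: 21603/832 ≈ 25.965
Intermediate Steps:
w(D) = 64 (w(D) = 8**2 = 64)
c = 15/64 (c = ((-6 + 1)*(-3))/64 = -5*(-3)*(1/64) = 15*(1/64) = 15/64 ≈ 0.23438)
(111 + (-17 + 3)/(64 + k(-7, -5)))*c = (111 + (-17 + 3)/(64 + 1))*(15/64) = (111 - 14/65)*(15/64) = (7201/65)*(15/64) = 21603/832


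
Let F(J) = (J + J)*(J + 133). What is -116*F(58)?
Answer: -2570096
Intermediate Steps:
F(J) = 2*J*(133 + J) (F(J) = (2*J)*(133 + J) = 2*J*(133 + J))
-116*F(58) = -232*58*(133 + 58) = -232*58*191 = -116*22156 = -2570096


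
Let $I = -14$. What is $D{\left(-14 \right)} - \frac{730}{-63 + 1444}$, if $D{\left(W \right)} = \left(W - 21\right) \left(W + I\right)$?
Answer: $\frac{1352650}{1381} \approx 979.47$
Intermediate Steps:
$D{\left(W \right)} = \left(-21 + W\right) \left(-14 + W\right)$ ($D{\left(W \right)} = \left(W - 21\right) \left(W - 14\right) = \left(-21 + W\right) \left(-14 + W\right)$)
$D{\left(-14 \right)} - \frac{730}{-63 + 1444} = \left(294 + \left(-14\right)^{2} - -490\right) - \frac{730}{-63 + 1444} = \left(294 + 196 + 490\right) - \frac{730}{1381} = 980 - \frac{730}{1381} = \frac{1352650}{1381}$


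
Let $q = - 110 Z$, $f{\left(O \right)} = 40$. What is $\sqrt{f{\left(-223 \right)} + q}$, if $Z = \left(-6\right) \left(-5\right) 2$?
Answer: $4 i \sqrt{410} \approx 80.994 i$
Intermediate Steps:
$Z = 60$ ($Z = 30 \cdot 2 = 60$)
$q = -6600$ ($q = \left(-110\right) 60 = -6600$)
$\sqrt{f{\left(-223 \right)} + q} = \sqrt{40 - 6600} = \sqrt{-6560} = 4 i \sqrt{410}$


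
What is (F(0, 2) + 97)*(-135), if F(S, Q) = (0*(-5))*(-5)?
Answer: -13095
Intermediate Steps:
F(S, Q) = 0 (F(S, Q) = 0*(-5) = 0)
(F(0, 2) + 97)*(-135) = (0 + 97)*(-135) = 97*(-135) = -13095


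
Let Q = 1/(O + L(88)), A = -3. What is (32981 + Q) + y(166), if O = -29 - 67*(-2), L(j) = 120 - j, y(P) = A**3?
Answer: 4514699/137 ≈ 32954.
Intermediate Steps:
y(P) = -27 (y(P) = (-3)**3 = -27)
O = 105 (O = -29 + 134 = 105)
Q = 1/137 (Q = 1/(105 + (120 - 1*88)) = 1/(105 + (120 - 88)) = 1/(105 + 32) = 1/137 ≈ 0.0072993)
(32981 + Q) + y(166) = (32981 + 1/137) - 27 = 4518398/137 - 27 = 4514699/137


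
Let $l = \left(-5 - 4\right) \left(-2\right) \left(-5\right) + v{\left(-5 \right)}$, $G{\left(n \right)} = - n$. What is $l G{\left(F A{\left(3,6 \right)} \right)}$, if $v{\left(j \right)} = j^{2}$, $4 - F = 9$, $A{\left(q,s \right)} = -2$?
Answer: $650$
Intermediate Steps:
$F = -5$ ($F = 4 - 9 = -5$)
$l = -65$ ($l = \left(-5 - 4\right) \left(-2\right) \left(-5\right) + \left(-5\right)^{2} = \left(-9\right) \left(-2\right) \left(-5\right) + 25 = 18 \left(-5\right) + 25 = -90 + 25 = -65$)
$l G{\left(F A{\left(3,6 \right)} \right)} = - 65 \left(- \left(-5\right) \left(-2\right)\right) = - 65 \left(\left(-1\right) 10\right) = \left(-65\right) \left(-10\right) = 650$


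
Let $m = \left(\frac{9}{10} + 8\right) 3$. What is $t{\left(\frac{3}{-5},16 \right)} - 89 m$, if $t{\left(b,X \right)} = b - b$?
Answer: $- \frac{23763}{10} \approx -2376.3$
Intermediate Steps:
$m = \frac{267}{10}$ ($m = \left(9 \cdot \frac{1}{10} + 8\right) 3 = \left(\frac{9}{10} + 8\right) 3 = \frac{89}{10} \cdot 3 = \frac{267}{10} \approx 26.7$)
$t{\left(b,X \right)} = 0$
$t{\left(\frac{3}{-5},16 \right)} - 89 m = 0 - \frac{23763}{10} = - \frac{23763}{10}$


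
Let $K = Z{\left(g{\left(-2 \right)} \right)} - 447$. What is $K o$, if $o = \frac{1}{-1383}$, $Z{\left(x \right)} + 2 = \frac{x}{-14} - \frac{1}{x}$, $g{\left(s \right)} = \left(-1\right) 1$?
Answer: $\frac{6271}{19362} \approx 0.32388$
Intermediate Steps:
$g{\left(s \right)} = -1$
$Z{\left(x \right)} = -2 - \frac{1}{x} - \frac{x}{14}$ ($Z{\left(x \right)} = -2 + \left(\frac{x}{-14} - \frac{1}{x}\right) = -2 + \left(x \left(- \frac{1}{14}\right) - \frac{1}{x}\right) = -2 - \left(\frac{1}{x} + \frac{x}{14}\right) = -2 - \frac{1}{x} - \frac{x}{14}$)
$o = - \frac{1}{1383} \approx -0.00072307$
$K = - \frac{6271}{14}$ ($K = \left(-2 - \frac{1}{-1} - - \frac{1}{14}\right) - 447 = \left(-2 - -1 + \frac{1}{14}\right) - 447 = \left(-2 + 1 + \frac{1}{14}\right) - 447 = - \frac{13}{14} - 447 = - \frac{6271}{14} \approx -447.93$)
$K o = \left(- \frac{6271}{14}\right) \left(- \frac{1}{1383}\right) = \frac{6271}{19362}$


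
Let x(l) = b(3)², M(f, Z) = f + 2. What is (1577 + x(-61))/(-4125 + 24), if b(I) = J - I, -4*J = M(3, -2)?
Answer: -8507/21872 ≈ -0.38894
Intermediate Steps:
M(f, Z) = 2 + f
J = -5/4 (J = -(2 + 3)/4 = -¼*5 = -5/4 ≈ -1.2500)
b(I) = -5/4 - I
x(l) = 289/16 (x(l) = (-5/4 - 1*3)² = (-5/4 - 3)² = (-17/4)² = 289/16)
(1577 + x(-61))/(-4125 + 24) = (1577 + 289/16)/(-4125 + 24) = (25521/16)/(-4101) = (25521/16)*(-1/4101) = -8507/21872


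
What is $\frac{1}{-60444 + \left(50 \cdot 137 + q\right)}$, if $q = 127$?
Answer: $- \frac{1}{53467} \approx -1.8703 \cdot 10^{-5}$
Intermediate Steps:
$\frac{1}{-60444 + \left(50 \cdot 137 + q\right)} = \frac{1}{-60444 + \left(50 \cdot 137 + 127\right)} = \frac{1}{-60444 + \left(6850 + 127\right)} = \frac{1}{-60444 + 6977} = \frac{1}{-53467} = - \frac{1}{53467}$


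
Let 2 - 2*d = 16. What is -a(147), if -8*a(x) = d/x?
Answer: -1/168 ≈ -0.0059524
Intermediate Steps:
d = -7 (d = 1 - ½*16 = 1 - 8 = -7)
a(x) = 7/(8*x) (a(x) = -(-7)/(8*x) = 7/(8*x))
-a(147) = -7/(8*147) = -1*1/168 = -1/168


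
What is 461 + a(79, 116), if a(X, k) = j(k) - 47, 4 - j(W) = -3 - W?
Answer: 537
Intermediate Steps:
j(W) = 7 + W (j(W) = 4 - (-3 - W) = 4 + (3 + W) = 7 + W)
a(X, k) = -40 + k (a(X, k) = (7 + k) - 47 = -40 + k)
461 + a(79, 116) = 461 + (-40 + 116) = 461 + 76 = 537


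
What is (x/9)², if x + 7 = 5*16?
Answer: 5329/81 ≈ 65.790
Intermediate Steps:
x = 73 (x = -7 + 5*16 = -7 + 80 = 73)
(x/9)² = (73/9)² = 5329/81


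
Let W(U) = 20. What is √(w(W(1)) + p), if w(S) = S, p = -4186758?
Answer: I*√4186738 ≈ 2046.2*I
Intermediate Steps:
√(w(W(1)) + p) = √(20 - 4186758) = √(-4186738) = I*√4186738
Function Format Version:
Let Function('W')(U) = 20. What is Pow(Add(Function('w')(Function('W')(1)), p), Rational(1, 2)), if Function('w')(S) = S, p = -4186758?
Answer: Mul(I, Pow(4186738, Rational(1, 2))) ≈ Mul(2046.2, I)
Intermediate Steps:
Pow(Add(Function('w')(Function('W')(1)), p), Rational(1, 2)) = Pow(Add(20, -4186758), Rational(1, 2)) = Pow(-4186738, Rational(1, 2)) = Mul(I, Pow(4186738, Rational(1, 2)))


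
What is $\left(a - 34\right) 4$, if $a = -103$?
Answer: $-548$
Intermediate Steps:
$\left(a - 34\right) 4 = \left(-103 - 34\right) 4 = \left(-137\right) 4 = -548$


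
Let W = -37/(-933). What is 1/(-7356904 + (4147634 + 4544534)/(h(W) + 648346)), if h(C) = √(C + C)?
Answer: -45082671025341674578/331668278388031176250745851 + 1086521*√69042/2653346227104249410005966808 ≈ -1.3593e-7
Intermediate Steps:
W = 37/933 (W = -37*(-1/933) = 37/933 ≈ 0.039657)
h(C) = √2*√C (h(C) = √(2*C) = √2*√C)
1/(-7356904 + (4147634 + 4544534)/(h(W) + 648346)) = 1/(-7356904 + (4147634 + 4544534)/(√2*√(37/933) + 648346)) = 1/(-7356904 + 8692168/(√2*(√34521/933) + 648346)) = 1/(-7356904 + 8692168/(√69042/933 + 648346)) = 1/(-7356904 + 8692168/(648346 + √69042/933))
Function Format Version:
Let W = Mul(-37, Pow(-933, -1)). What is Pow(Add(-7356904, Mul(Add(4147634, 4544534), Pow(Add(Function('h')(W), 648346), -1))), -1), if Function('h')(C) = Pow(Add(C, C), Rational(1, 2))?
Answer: Add(Rational(-45082671025341674578, 331668278388031176250745851), Mul(Rational(1086521, 2653346227104249410005966808), Pow(69042, Rational(1, 2)))) ≈ -1.3593e-7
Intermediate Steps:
W = Rational(37, 933) (W = Mul(-37, Rational(-1, 933)) = Rational(37, 933) ≈ 0.039657)
Function('h')(C) = Mul(Pow(2, Rational(1, 2)), Pow(C, Rational(1, 2))) (Function('h')(C) = Pow(Mul(2, C), Rational(1, 2)) = Mul(Pow(2, Rational(1, 2)), Pow(C, Rational(1, 2))))
Pow(Add(-7356904, Mul(Add(4147634, 4544534), Pow(Add(Function('h')(W), 648346), -1))), -1) = Pow(Add(-7356904, Mul(Add(4147634, 4544534), Pow(Add(Mul(Pow(2, Rational(1, 2)), Pow(Rational(37, 933), Rational(1, 2))), 648346), -1))), -1) = Pow(Add(-7356904, Mul(8692168, Pow(Add(Mul(Pow(2, Rational(1, 2)), Mul(Rational(1, 933), Pow(34521, Rational(1, 2)))), 648346), -1))), -1) = Pow(Add(-7356904, Mul(8692168, Pow(Add(Mul(Rational(1, 933), Pow(69042, Rational(1, 2))), 648346), -1))), -1) = Pow(Add(-7356904, Mul(8692168, Pow(Add(648346, Mul(Rational(1, 933), Pow(69042, Rational(1, 2)))), -1))), -1)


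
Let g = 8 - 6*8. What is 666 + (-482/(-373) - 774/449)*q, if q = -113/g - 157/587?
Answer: 653652751719/983089990 ≈ 664.90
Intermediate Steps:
g = -40 (g = 8 - 48 = -40)
q = 60051/23480 (q = -113/(-40) - 157/587 = -113*(-1/40) - 157*1/587 = 113/40 - 157/587 = 60051/23480 ≈ 2.5575)
666 + (-482/(-373) - 774/449)*q = 666 + (-482/(-373) - 774/449)*(60051/23480) = 666 + (-482*(-1/373) - 774*1/449)*(60051/23480) = 666 + (482/373 - 774/449)*(60051/23480) = 666 - 72284/167477*60051/23480 = 666 - 1085181621/983089990 = 653652751719/983089990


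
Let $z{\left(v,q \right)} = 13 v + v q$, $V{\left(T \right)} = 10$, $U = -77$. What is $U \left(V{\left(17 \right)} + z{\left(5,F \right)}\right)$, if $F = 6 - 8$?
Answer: $-5005$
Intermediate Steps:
$F = -2$
$z{\left(v,q \right)} = 13 v + q v$
$U \left(V{\left(17 \right)} + z{\left(5,F \right)}\right) = - 77 \left(10 + 5 \left(13 - 2\right)\right) = - 77 \left(10 + 5 \cdot 11\right) = - 77 \left(10 + 55\right) = \left(-77\right) 65 = -5005$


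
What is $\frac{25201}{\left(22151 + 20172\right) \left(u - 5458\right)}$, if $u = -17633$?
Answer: $- \frac{25201}{977280393} \approx -2.5787 \cdot 10^{-5}$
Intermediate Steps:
$\frac{25201}{\left(22151 + 20172\right) \left(u - 5458\right)} = \frac{25201}{\left(22151 + 20172\right) \left(-17633 - 5458\right)} = \frac{25201}{42323 \left(-23091\right)} = \frac{25201}{-977280393} = 25201 \left(- \frac{1}{977280393}\right) = - \frac{25201}{977280393}$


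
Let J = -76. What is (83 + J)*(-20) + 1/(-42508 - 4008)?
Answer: -6512241/46516 ≈ -140.00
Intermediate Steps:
(83 + J)*(-20) + 1/(-42508 - 4008) = (83 - 76)*(-20) + 1/(-42508 - 4008) = 7*(-20) + 1/(-46516) = -140 - 1/46516 = -6512241/46516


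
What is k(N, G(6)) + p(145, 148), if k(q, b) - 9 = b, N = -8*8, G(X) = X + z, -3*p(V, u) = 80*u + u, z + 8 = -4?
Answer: -3993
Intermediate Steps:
z = -12 (z = -8 - 4 = -12)
p(V, u) = -27*u (p(V, u) = -(80*u + u)/3 = -27*u)
G(X) = -12 + X (G(X) = X - 12 = -12 + X)
N = -64
k(q, b) = 9 + b
k(N, G(6)) + p(145, 148) = (9 + (-12 + 6)) - 27*148 = (9 - 6) - 3996 = 3 - 3996 = -3993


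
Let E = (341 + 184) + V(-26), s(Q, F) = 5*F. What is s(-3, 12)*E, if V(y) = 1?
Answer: 31560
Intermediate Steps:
E = 526 (E = (341 + 184) + 1 = 525 + 1 = 526)
s(-3, 12)*E = (5*12)*526 = 60*526 = 31560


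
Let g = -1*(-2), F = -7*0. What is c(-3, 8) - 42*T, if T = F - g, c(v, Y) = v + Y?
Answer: 89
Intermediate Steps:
c(v, Y) = Y + v
F = 0
g = 2
T = -2 (T = 0 - 1*2 = 0 - 2 = -2)
c(-3, 8) - 42*T = (8 - 3) - 42*(-2) = 5 + 84 = 89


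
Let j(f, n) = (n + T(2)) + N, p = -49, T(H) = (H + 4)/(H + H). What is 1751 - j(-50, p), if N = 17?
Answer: 3563/2 ≈ 1781.5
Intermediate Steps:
T(H) = (4 + H)/(2*H) (T(H) = (4 + H)/((2*H)) = (4 + H)*(1/(2*H)) = (4 + H)/(2*H))
j(f, n) = 37/2 + n (j(f, n) = (n + (½)*(4 + 2)/2) + 17 = (n + (½)*(½)*6) + 17 = (n + 3/2) + 17 = (3/2 + n) + 17 = 37/2 + n)
1751 - j(-50, p) = 1751 - (37/2 - 49) = 1751 - 1*(-61/2) = 1751 + 61/2 = 3563/2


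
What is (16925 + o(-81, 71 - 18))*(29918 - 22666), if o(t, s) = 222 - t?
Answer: 124937456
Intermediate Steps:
(16925 + o(-81, 71 - 18))*(29918 - 22666) = (16925 + (222 - 1*(-81)))*(29918 - 22666) = (16925 + (222 + 81))*7252 = (16925 + 303)*7252 = 17228*7252 = 124937456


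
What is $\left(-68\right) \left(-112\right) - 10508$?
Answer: $-2892$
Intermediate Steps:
$\left(-68\right) \left(-112\right) - 10508 = 7616 + \left(-18792 + 8284\right) = 7616 - 10508 = -2892$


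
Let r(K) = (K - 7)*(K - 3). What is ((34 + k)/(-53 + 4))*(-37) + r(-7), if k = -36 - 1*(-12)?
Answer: 7230/49 ≈ 147.55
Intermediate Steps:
k = -24 (k = -36 + 12 = -24)
r(K) = (-7 + K)*(-3 + K)
((34 + k)/(-53 + 4))*(-37) + r(-7) = ((34 - 24)/(-53 + 4))*(-37) + (21 + (-7)**2 - 10*(-7)) = (10/(-49))*(-37) + (21 + 49 + 70) = (10*(-1/49))*(-37) + 140 = -10/49*(-37) + 140 = 370/49 + 140 = 7230/49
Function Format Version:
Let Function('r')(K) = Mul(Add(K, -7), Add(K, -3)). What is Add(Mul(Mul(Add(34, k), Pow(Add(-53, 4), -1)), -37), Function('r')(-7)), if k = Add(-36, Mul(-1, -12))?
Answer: Rational(7230, 49) ≈ 147.55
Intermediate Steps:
k = -24 (k = Add(-36, 12) = -24)
Function('r')(K) = Mul(Add(-7, K), Add(-3, K))
Add(Mul(Mul(Add(34, k), Pow(Add(-53, 4), -1)), -37), Function('r')(-7)) = Add(Mul(Mul(Add(34, -24), Pow(Add(-53, 4), -1)), -37), Add(21, Pow(-7, 2), Mul(-10, -7))) = Add(Mul(Mul(10, Pow(-49, -1)), -37), Add(21, 49, 70)) = Add(Mul(Mul(10, Rational(-1, 49)), -37), 140) = Add(Mul(Rational(-10, 49), -37), 140) = Add(Rational(370, 49), 140) = Rational(7230, 49)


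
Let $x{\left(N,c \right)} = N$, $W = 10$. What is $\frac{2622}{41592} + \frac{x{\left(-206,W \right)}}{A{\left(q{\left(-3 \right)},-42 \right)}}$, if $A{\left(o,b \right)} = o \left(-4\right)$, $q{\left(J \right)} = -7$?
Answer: $- \frac{353939}{48524} \approx -7.2941$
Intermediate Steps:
$A{\left(o,b \right)} = - 4 o$
$\frac{2622}{41592} + \frac{x{\left(-206,W \right)}}{A{\left(q{\left(-3 \right)},-42 \right)}} = \frac{2622}{41592} - \frac{206}{\left(-4\right) \left(-7\right)} = 2622 \cdot \frac{1}{41592} - \frac{206}{28} = \frac{437}{6932} - \frac{103}{14} = - \frac{353939}{48524}$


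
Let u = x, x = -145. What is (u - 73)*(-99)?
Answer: 21582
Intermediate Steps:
u = -145
(u - 73)*(-99) = (-145 - 73)*(-99) = -218*(-99) = 21582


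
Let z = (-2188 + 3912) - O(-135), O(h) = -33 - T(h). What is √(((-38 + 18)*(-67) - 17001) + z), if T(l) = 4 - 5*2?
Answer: I*√13910 ≈ 117.94*I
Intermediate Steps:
T(l) = -6 (T(l) = 4 - 10 = -6)
O(h) = -27 (O(h) = -33 - 1*(-6) = -33 + 6 = -27)
z = 1751 (z = (-2188 + 3912) - 1*(-27) = 1724 + 27 = 1751)
√(((-38 + 18)*(-67) - 17001) + z) = √(((-38 + 18)*(-67) - 17001) + 1751) = √((-20*(-67) - 17001) + 1751) = √((1340 - 17001) + 1751) = √(-15661 + 1751) = √(-13910) = I*√13910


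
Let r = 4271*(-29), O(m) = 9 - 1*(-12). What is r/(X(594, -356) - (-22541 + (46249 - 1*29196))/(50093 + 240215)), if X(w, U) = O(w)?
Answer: -8989314643/1525489 ≈ -5892.7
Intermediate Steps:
O(m) = 21 (O(m) = 9 + 12 = 21)
r = -123859
X(w, U) = 21
r/(X(594, -356) - (-22541 + (46249 - 1*29196))/(50093 + 240215)) = -123859/(21 - (-22541 + (46249 - 1*29196))/(50093 + 240215)) = -123859/(21 - (-22541 + (46249 - 29196))/290308) = -123859/(21 - (-22541 + 17053)/290308) = -123859/(21 - (-5488)/290308) = -123859/(21 - 1*(-1372/72577)) = -123859/(21 + 1372/72577) = -123859/1525489/72577 = -123859*72577/1525489 = -8989314643/1525489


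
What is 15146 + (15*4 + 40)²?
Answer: 25146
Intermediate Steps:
15146 + (15*4 + 40)² = 15146 + (60 + 40)² = 15146 + 100² = 15146 + 10000 = 25146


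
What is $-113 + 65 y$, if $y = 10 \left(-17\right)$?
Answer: $-11163$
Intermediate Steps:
$y = -170$
$-113 + 65 y = -113 + 65 \left(-170\right) = -113 - 11050 = -11163$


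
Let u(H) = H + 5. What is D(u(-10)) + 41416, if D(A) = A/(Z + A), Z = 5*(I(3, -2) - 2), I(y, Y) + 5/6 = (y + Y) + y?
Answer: 41410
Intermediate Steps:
I(y, Y) = -⅚ + Y + 2*y (I(y, Y) = -⅚ + ((y + Y) + y) = -⅚ + ((Y + y) + y) = -⅚ + (Y + 2*y) = -⅚ + Y + 2*y)
u(H) = 5 + H
Z = 35/6 (Z = 5*((-⅚ - 2 + 2*3) - 2) = 5*((-⅚ - 2 + 6) - 2) = 5*(19/6 - 2) = 5*(7/6) = 35/6 ≈ 5.8333)
D(A) = A/(35/6 + A)
D(u(-10)) + 41416 = 6*(5 - 10)/(35 + 6*(5 - 10)) + 41416 = 6*(-5)/(35 + 6*(-5)) + 41416 = 6*(-5)/(35 - 30) + 41416 = 6*(-5)/5 + 41416 = 6*(-5)*(⅕) + 41416 = -6 + 41416 = 41410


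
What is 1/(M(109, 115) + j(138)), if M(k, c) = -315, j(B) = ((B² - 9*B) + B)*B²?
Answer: 1/341649045 ≈ 2.9270e-9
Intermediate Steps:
j(B) = B²*(B² - 8*B) (j(B) = (B² - 8*B)*B² = B²*(B² - 8*B))
1/(M(109, 115) + j(138)) = 1/(-315 + 138³*(-8 + 138)) = 1/(-315 + 2628072*130) = 1/(-315 + 341649360) = 1/341649045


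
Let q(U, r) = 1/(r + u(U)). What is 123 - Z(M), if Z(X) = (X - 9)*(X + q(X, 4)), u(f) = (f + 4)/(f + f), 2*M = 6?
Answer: 4407/31 ≈ 142.16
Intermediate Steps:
M = 3 (M = (½)*6 = 3)
u(f) = (4 + f)/(2*f) (u(f) = (4 + f)/((2*f)) = (4 + f)*(1/(2*f)) = (4 + f)/(2*f))
q(U, r) = 1/(r + (4 + U)/(2*U))
Z(X) = (-9 + X)*(X + 2*X/(4 + 9*X)) (Z(X) = (X - 9)*(X + 2*X/(4 + X + 2*X*4)) = (-9 + X)*(X + 2*X/(4 + X + 8*X)) = (-9 + X)*(X + 2*X/(4 + 9*X)))
123 - Z(M) = 123 - 3*3*(-18 - 25*3 + 3*3²)/(4 + 9*3) = 123 - 3*3*(-18 - 75 + 3*9)/(4 + 27) = 123 - 3*3*(-18 - 75 + 27)/31 = 123 - 3*3*(-66)/31 = 123 - 1*(-594/31) = 123 + 594/31 = 4407/31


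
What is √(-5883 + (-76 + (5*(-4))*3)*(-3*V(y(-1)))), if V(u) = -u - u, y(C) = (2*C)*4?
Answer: √645 ≈ 25.397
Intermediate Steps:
y(C) = 8*C
V(u) = -2*u
√(-5883 + (-76 + (5*(-4))*3)*(-3*V(y(-1)))) = √(-5883 + (-76 + (5*(-4))*3)*(-(-6)*8*(-1))) = √(-5883 + (-76 - 20*3)*(-(-6)*(-8))) = √(-5883 + (-76 - 60)*(-3*16)) = √(-5883 - 136*(-48)) = √(-5883 + 6528) = √645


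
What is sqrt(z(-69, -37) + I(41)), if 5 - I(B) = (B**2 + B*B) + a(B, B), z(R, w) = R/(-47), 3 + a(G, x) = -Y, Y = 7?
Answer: 2*I*sqrt(1847570)/47 ≈ 57.841*I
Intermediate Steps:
a(G, x) = -10 (a(G, x) = -3 - 1*7 = -3 - 7 = -10)
z(R, w) = -R/47 (z(R, w) = R*(-1/47) = -R/47)
I(B) = 15 - 2*B**2 (I(B) = 5 - ((B**2 + B*B) - 10) = 5 - ((B**2 + B**2) - 10) = 5 - (2*B**2 - 10) = 5 - (-10 + 2*B**2) = 5 + (10 - 2*B**2) = 15 - 2*B**2)
sqrt(z(-69, -37) + I(41)) = sqrt(-1/47*(-69) + (15 - 2*41**2)) = sqrt(69/47 + (15 - 2*1681)) = sqrt(69/47 + (15 - 3362)) = sqrt(69/47 - 3347) = sqrt(-157240/47) = 2*I*sqrt(1847570)/47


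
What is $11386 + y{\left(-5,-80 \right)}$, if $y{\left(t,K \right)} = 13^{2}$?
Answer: $11555$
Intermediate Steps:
$y{\left(t,K \right)} = 169$
$11386 + y{\left(-5,-80 \right)} = 11386 + 169 = 11555$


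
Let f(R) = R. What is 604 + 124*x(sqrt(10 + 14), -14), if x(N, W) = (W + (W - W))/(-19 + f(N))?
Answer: 236532/337 + 3472*sqrt(6)/337 ≈ 727.11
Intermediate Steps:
x(N, W) = W/(-19 + N) (x(N, W) = (W + (W - W))/(-19 + N) = (W + 0)/(-19 + N) = W/(-19 + N))
604 + 124*x(sqrt(10 + 14), -14) = 604 + 124*(-14/(-19 + sqrt(10 + 14))) = 604 + 124*(-14/(-19 + sqrt(24))) = 604 + 124*(-14/(-19 + 2*sqrt(6))) = 604 - 1736/(-19 + 2*sqrt(6))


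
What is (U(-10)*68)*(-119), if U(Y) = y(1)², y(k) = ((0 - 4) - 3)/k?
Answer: -396508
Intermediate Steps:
y(k) = -7/k (y(k) = (-4 - 3)/k = -7/k)
U(Y) = 49 (U(Y) = (-7/1)² = (-7*1)² = (-7)² = 49)
(U(-10)*68)*(-119) = (49*68)*(-119) = 3332*(-119) = -396508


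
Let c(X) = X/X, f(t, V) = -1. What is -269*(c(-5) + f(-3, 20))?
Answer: 0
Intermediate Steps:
c(X) = 1
-269*(c(-5) + f(-3, 20)) = -269*(1 - 1) = -269*0 = 0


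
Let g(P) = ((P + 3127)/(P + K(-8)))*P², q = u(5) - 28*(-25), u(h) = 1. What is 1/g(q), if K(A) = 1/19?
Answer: 1110/2978381461 ≈ 3.7269e-7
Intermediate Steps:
K(A) = 1/19
q = 701 (q = 1 - 28*(-25) = 1 + 700 = 701)
g(P) = P²*(3127 + P)/(1/19 + P) (g(P) = ((P + 3127)/(P + 1/19))*P² = ((3127 + P)/(1/19 + P))*P² = P²*(3127 + P)/(1/19 + P))
1/g(q) = 1/(19*701²*(3127 + 701)/(1 + 19*701)) = 1/(19*491401*3828/(1 + 13319)) = 1/(19*491401*3828/13320) = 1/(19*491401*(1/13320)*3828) = 1/(2978381461/1110) = 1110/2978381461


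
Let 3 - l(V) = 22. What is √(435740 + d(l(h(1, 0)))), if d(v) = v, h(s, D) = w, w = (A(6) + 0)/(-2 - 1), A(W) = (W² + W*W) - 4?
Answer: 11*√3601 ≈ 660.09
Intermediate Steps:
A(W) = -4 + 2*W² (A(W) = (W² + W²) - 4 = 2*W² - 4 = -4 + 2*W²)
w = -68/3 (w = ((-4 + 2*6²) + 0)/(-2 - 1) = ((-4 + 2*36) + 0)/(-3) = ((-4 + 72) + 0)*(-⅓) = (68 + 0)*(-⅓) = 68*(-⅓) = -68/3 ≈ -22.667)
h(s, D) = -68/3
l(V) = -19 (l(V) = 3 - 1*22 = 3 - 22 = -19)
√(435740 + d(l(h(1, 0)))) = √(435740 - 19) = √435721 = 11*√3601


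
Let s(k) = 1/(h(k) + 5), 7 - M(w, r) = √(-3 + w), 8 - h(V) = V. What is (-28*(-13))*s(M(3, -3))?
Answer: 182/3 ≈ 60.667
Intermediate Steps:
h(V) = 8 - V
M(w, r) = 7 - √(-3 + w)
s(k) = 1/(13 - k) (s(k) = 1/((8 - k) + 5) = 1/(13 - k))
(-28*(-13))*s(M(3, -3)) = (-28*(-13))*(-1/(-13 + (7 - √(-3 + 3)))) = 364*(-1/(-13 + (7 - √0))) = 364*(-1/(-13 + (7 - 1*0))) = 364*(-1/(-13 + (7 + 0))) = 364*(-1/(-13 + 7)) = 364*(-1/(-6)) = 364*(-1*(-⅙)) = 364*(⅙) = 182/3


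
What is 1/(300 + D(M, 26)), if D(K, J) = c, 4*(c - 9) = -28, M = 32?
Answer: 1/302 ≈ 0.0033113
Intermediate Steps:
c = 2 (c = 9 + (1/4)*(-28) = 9 - 7 = 2)
D(K, J) = 2
1/(300 + D(M, 26)) = 1/(300 + 2) = 1/302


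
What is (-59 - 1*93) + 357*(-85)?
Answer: -30497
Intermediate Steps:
(-59 - 1*93) + 357*(-85) = (-59 - 93) - 30345 = -152 - 30345 = -30497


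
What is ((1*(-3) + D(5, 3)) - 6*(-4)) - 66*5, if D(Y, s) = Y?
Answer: -304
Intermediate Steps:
((1*(-3) + D(5, 3)) - 6*(-4)) - 66*5 = ((1*(-3) + 5) - 6*(-4)) - 66*5 = ((-3 + 5) + 24) - 330 = (2 + 24) - 330 = 26 - 330 = -304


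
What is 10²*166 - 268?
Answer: 16332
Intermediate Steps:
10²*166 - 268 = 100*166 - 268 = 16600 - 268 = 16332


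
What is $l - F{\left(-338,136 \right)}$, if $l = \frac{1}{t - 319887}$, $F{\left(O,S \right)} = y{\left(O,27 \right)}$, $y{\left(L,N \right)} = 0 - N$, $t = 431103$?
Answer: $\frac{3002833}{111216} \approx 27.0$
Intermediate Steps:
$y{\left(L,N \right)} = - N$
$F{\left(O,S \right)} = -27$ ($F{\left(O,S \right)} = \left(-1\right) 27 = -27$)
$l = \frac{1}{111216}$ ($l = \frac{1}{431103 - 319887} = \frac{1}{111216} \approx 8.9915 \cdot 10^{-6}$)
$l - F{\left(-338,136 \right)} = \frac{1}{111216} - -27 = \frac{1}{111216} + 27 = \frac{3002833}{111216}$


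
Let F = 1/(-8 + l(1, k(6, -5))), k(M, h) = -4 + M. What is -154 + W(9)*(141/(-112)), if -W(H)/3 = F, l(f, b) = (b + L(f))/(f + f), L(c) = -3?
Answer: -147031/952 ≈ -154.44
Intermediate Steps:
l(f, b) = (-3 + b)/(2*f) (l(f, b) = (b - 3)/(f + f) = (-3 + b)/((2*f)) = (-3 + b)*(1/(2*f)) = (-3 + b)/(2*f))
F = -2/17 (F = 1/(-8 + (½)*(-3 + (-4 + 6))/1) = 1/(-8 + (½)*1*(-3 + 2)) = 1/(-8 + (½)*1*(-1)) = 1/(-8 - ½) = 1/(-17/2) = -2/17 ≈ -0.11765)
W(H) = 6/17 (W(H) = -3*(-2/17) = 6/17)
-154 + W(9)*(141/(-112)) = -154 + 6*(141/(-112))/17 = -154 + 6*(141*(-1/112))/17 = -154 + (6/17)*(-141/112) = -154 - 423/952 = -147031/952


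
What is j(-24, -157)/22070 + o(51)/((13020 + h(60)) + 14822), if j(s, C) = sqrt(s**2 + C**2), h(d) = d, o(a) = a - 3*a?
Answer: -51/13951 + sqrt(1009)/4414 ≈ 0.0035407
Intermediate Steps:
o(a) = -2*a
j(s, C) = sqrt(C**2 + s**2)
j(-24, -157)/22070 + o(51)/((13020 + h(60)) + 14822) = sqrt((-157)**2 + (-24)**2)/22070 + (-2*51)/((13020 + 60) + 14822) = sqrt(24649 + 576)*(1/22070) - 102/(13080 + 14822) = sqrt(25225)*(1/22070) - 102/27902 = (5*sqrt(1009))*(1/22070) - 102*1/27902 = sqrt(1009)/4414 - 51/13951 = -51/13951 + sqrt(1009)/4414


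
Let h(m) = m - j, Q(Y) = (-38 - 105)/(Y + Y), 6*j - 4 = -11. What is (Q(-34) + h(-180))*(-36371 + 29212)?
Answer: 258103427/204 ≈ 1.2652e+6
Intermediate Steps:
j = -7/6 (j = ⅔ + (⅙)*(-11) = ⅔ - 11/6 = -7/6 ≈ -1.1667)
Q(Y) = -143/(2*Y) (Q(Y) = -143*1/(2*Y) = -143/(2*Y))
h(m) = 7/6 + m (h(m) = m - 1*(-7/6) = m + 7/6 = 7/6 + m)
(Q(-34) + h(-180))*(-36371 + 29212) = (-143/2/(-34) + (7/6 - 180))*(-36371 + 29212) = (-143/2*(-1/34) - 1073/6)*(-7159) = (143/68 - 1073/6)*(-7159) = -36053/204*(-7159) = 258103427/204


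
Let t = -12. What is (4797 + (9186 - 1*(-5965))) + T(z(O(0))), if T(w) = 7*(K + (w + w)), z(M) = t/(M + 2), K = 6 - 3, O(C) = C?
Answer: 19885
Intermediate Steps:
K = 3
z(M) = -12/(2 + M) (z(M) = -12/(M + 2) = -12/(2 + M))
T(w) = 21 + 14*w (T(w) = 7*(3 + (w + w)) = 7*(3 + 2*w) = 21 + 14*w)
(4797 + (9186 - 1*(-5965))) + T(z(O(0))) = (4797 + (9186 - 1*(-5965))) + (21 + 14*(-12/(2 + 0))) = (4797 + (9186 + 5965)) + (21 + 14*(-12/2)) = (4797 + 15151) + (21 + 14*(-12*1/2)) = 19948 + (21 + 14*(-6)) = 19948 + (21 - 84) = 19948 - 63 = 19885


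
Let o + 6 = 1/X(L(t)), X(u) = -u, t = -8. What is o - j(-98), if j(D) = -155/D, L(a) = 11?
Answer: -8271/1078 ≈ -7.6725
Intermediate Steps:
o = -67/11 (o = -6 + 1/(-1*11) = -6 + 1/(-11) = -6 - 1/11 = -67/11 ≈ -6.0909)
o - j(-98) = -67/11 - (-155)/(-98) = -67/11 - (-155)*(-1)/98 = -67/11 - 1*155/98 = -67/11 - 155/98 = -8271/1078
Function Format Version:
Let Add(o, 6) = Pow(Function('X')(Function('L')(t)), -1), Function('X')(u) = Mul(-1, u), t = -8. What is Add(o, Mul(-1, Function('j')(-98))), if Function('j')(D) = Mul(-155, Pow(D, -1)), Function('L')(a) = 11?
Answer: Rational(-8271, 1078) ≈ -7.6725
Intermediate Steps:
o = Rational(-67, 11) (o = Add(-6, Pow(Mul(-1, 11), -1)) = Add(-6, Pow(-11, -1)) = Add(-6, Rational(-1, 11)) = Rational(-67, 11) ≈ -6.0909)
Add(o, Mul(-1, Function('j')(-98))) = Add(Rational(-67, 11), Mul(-1, Mul(-155, Pow(-98, -1)))) = Add(Rational(-67, 11), Mul(-1, Mul(-155, Rational(-1, 98)))) = Add(Rational(-67, 11), Mul(-1, Rational(155, 98))) = Add(Rational(-67, 11), Rational(-155, 98)) = Rational(-8271, 1078)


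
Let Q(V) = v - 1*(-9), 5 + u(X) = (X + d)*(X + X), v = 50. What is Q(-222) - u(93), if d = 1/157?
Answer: -2705924/157 ≈ -17235.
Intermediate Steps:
d = 1/157 ≈ 0.0063694
u(X) = -5 + 2*X*(1/157 + X) (u(X) = -5 + (X + 1/157)*(X + X) = -5 + (1/157 + X)*(2*X) = -5 + 2*X*(1/157 + X))
Q(V) = 59 (Q(V) = 50 - 1*(-9) = 50 + 9 = 59)
Q(-222) - u(93) = 59 - (-5 + 2*93**2 + (2/157)*93) = 59 - (-5 + 2*8649 + 186/157) = 59 - (-5 + 17298 + 186/157) = 59 - 1*2715187/157 = 59 - 2715187/157 = -2705924/157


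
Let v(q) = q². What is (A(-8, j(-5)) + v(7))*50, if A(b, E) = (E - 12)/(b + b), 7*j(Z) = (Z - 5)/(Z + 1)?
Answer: 278475/112 ≈ 2486.4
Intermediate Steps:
j(Z) = (-5 + Z)/(7*(1 + Z)) (j(Z) = ((Z - 5)/(Z + 1))/7 = ((-5 + Z)/(1 + Z))/7 = (-5 + Z)/(7*(1 + Z)))
A(b, E) = (-12 + E)/(2*b) (A(b, E) = (-12 + E)/((2*b)) = (-12 + E)*(1/(2*b)) = (-12 + E)/(2*b))
(A(-8, j(-5)) + v(7))*50 = ((½)*(-12 + (-5 - 5)/(7*(1 - 5)))/(-8) + 7²)*50 = ((½)*(-⅛)*(-12 + (⅐)*(-10)/(-4)) + 49)*50 = ((½)*(-⅛)*(-12 + (⅐)*(-¼)*(-10)) + 49)*50 = ((½)*(-⅛)*(-12 + 5/14) + 49)*50 = ((½)*(-⅛)*(-163/14) + 49)*50 = (163/224 + 49)*50 = (11139/224)*50 = 278475/112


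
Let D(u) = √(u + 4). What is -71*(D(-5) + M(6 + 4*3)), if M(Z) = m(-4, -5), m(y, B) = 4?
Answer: -284 - 71*I ≈ -284.0 - 71.0*I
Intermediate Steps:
D(u) = √(4 + u)
M(Z) = 4
-71*(D(-5) + M(6 + 4*3)) = -71*(√(4 - 5) + 4) = -71*(√(-1) + 4) = -71*(I + 4) = -71*(4 + I) = -284 - 71*I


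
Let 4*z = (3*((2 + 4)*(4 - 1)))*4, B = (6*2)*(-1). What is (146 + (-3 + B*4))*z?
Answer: 5130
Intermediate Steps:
B = -12 (B = 12*(-1) = -12)
z = 54 (z = ((3*((2 + 4)*(4 - 1)))*4)/4 = ((3*(6*3))*4)/4 = ((3*18)*4)/4 = (54*4)/4 = (1/4)*216 = 54)
(146 + (-3 + B*4))*z = (146 + (-3 - 12*4))*54 = (146 + (-3 - 48))*54 = (146 - 51)*54 = 95*54 = 5130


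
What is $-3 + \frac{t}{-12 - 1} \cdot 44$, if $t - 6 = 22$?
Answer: $- \frac{1271}{13} \approx -97.769$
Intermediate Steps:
$t = 28$ ($t = 6 + 22 = 28$)
$-3 + \frac{t}{-12 - 1} \cdot 44 = -3 + \frac{28}{-12 - 1} \cdot 44 = -3 + \frac{28}{-13} \cdot 44 = -3 + 28 \left(- \frac{1}{13}\right) 44 = -3 - \frac{1232}{13} = - \frac{1271}{13}$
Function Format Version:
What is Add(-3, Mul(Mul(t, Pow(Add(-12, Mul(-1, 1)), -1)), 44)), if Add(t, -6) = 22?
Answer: Rational(-1271, 13) ≈ -97.769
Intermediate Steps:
t = 28 (t = Add(6, 22) = 28)
Add(-3, Mul(Mul(t, Pow(Add(-12, Mul(-1, 1)), -1)), 44)) = Add(-3, Mul(Mul(28, Pow(Add(-12, Mul(-1, 1)), -1)), 44)) = Add(-3, Mul(Mul(28, Pow(Add(-12, -1), -1)), 44)) = Add(-3, Mul(Mul(28, Pow(-13, -1)), 44)) = Add(-3, Mul(Mul(28, Rational(-1, 13)), 44)) = Add(-3, Mul(Rational(-28, 13), 44)) = Add(-3, Rational(-1232, 13)) = Rational(-1271, 13)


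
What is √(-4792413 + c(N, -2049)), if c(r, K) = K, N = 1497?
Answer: 3*I*√532718 ≈ 2189.6*I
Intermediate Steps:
√(-4792413 + c(N, -2049)) = √(-4792413 - 2049) = √(-4794462) = 3*I*√532718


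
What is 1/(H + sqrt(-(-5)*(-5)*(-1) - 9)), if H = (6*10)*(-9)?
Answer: -1/536 ≈ -0.0018657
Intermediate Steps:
H = -540 (H = 60*(-9) = -540)
1/(H + sqrt(-(-5)*(-5)*(-1) - 9)) = 1/(-540 + sqrt(-(-5)*(-5)*(-1) - 9)) = 1/(-540 + sqrt(-5*5*(-1) - 9)) = 1/(-540 + sqrt(-25*(-1) - 9)) = 1/(-540 + sqrt(25 - 9)) = 1/(-540 + sqrt(16)) = 1/(-540 + 4) = 1/(-536) = -1/536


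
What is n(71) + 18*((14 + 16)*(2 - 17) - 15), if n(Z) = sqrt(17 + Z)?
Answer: -8370 + 2*sqrt(22) ≈ -8360.6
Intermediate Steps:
n(71) + 18*((14 + 16)*(2 - 17) - 15) = sqrt(17 + 71) + 18*((14 + 16)*(2 - 17) - 15) = sqrt(88) + 18*(30*(-15) - 15) = 2*sqrt(22) + 18*(-450 - 15) = 2*sqrt(22) + 18*(-465) = 2*sqrt(22) - 8370 = -8370 + 2*sqrt(22)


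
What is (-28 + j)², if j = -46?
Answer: 5476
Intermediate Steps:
(-28 + j)² = (-28 - 46)² = (-74)² = 5476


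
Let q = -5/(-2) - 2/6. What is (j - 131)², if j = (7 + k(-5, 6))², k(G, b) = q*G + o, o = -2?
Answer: 12187081/1296 ≈ 9403.6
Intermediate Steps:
q = 13/6 (q = -5*(-½) - 2*⅙ = 5/2 - ⅓ = 13/6 ≈ 2.1667)
k(G, b) = -2 + 13*G/6 (k(G, b) = 13*G/6 - 2 = -2 + 13*G/6)
j = 1225/36 (j = (7 + (-2 + (13/6)*(-5)))² = (7 + (-2 - 65/6))² = (7 - 77/6)² = (-35/6)² = 1225/36 ≈ 34.028)
(j - 131)² = (1225/36 - 131)² = (-3491/36)² = 12187081/1296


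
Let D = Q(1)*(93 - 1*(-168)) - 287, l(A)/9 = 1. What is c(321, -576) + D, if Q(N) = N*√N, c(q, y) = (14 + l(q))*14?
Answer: 296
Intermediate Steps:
l(A) = 9 (l(A) = 9*1 = 9)
c(q, y) = 322 (c(q, y) = (14 + 9)*14 = 23*14 = 322)
Q(N) = N^(3/2)
D = -26 (D = 1^(3/2)*(93 - 1*(-168)) - 287 = 1*(93 + 168) - 287 = 1*261 - 287 = 261 - 287 = -26)
c(321, -576) + D = 322 - 26 = 296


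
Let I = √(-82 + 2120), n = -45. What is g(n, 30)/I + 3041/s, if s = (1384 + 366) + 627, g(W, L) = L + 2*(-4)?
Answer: 3041/2377 + 11*√2038/1019 ≈ 1.7667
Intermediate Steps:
g(W, L) = -8 + L (g(W, L) = L - 8 = -8 + L)
s = 2377 (s = 1750 + 627 = 2377)
I = √2038 ≈ 45.144
g(n, 30)/I + 3041/s = (-8 + 30)/(√2038) + 3041/2377 = 22*(√2038/2038) + 3041*(1/2377) = 11*√2038/1019 + 3041/2377 = 3041/2377 + 11*√2038/1019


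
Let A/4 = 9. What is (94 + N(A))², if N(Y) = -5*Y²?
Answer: 40780996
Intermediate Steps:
A = 36 (A = 4*9 = 36)
(94 + N(A))² = (94 - 5*36²)² = (94 - 5*1296)² = (94 - 6480)² = (-6386)² = 40780996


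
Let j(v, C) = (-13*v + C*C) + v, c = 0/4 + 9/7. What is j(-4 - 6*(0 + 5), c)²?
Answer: 402925329/2401 ≈ 1.6782e+5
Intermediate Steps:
c = 9/7 (c = 0*(¼) + 9*(⅐) = 0 + 9/7 = 9/7 ≈ 1.2857)
j(v, C) = C² - 12*v (j(v, C) = (-13*v + C²) + v = (C² - 13*v) + v = C² - 12*v)
j(-4 - 6*(0 + 5), c)² = ((9/7)² - 12*(-4 - 6*(0 + 5)))² = (81/49 - 12*(-4 - 6*5))² = (81/49 - 12*(-4 - 1*30))² = (81/49 - 12*(-4 - 30))² = (81/49 - 12*(-34))² = (81/49 + 408)² = (20073/49)² = 402925329/2401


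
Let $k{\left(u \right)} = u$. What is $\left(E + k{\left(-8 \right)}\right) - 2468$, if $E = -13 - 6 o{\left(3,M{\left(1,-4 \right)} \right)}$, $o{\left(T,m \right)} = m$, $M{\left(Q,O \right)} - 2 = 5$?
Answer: $-2531$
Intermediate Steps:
$M{\left(Q,O \right)} = 7$ ($M{\left(Q,O \right)} = 2 + 5 = 7$)
$E = -55$ ($E = -13 - 42 = -55$)
$\left(E + k{\left(-8 \right)}\right) - 2468 = \left(-55 - 8\right) - 2468 = -63 - 2468 = -2531$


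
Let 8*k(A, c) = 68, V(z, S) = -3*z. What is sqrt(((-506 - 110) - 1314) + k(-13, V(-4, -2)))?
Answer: 3*I*sqrt(854)/2 ≈ 43.835*I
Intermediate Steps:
k(A, c) = 17/2 (k(A, c) = (1/8)*68 = 17/2)
sqrt(((-506 - 110) - 1314) + k(-13, V(-4, -2))) = sqrt(((-506 - 110) - 1314) + 17/2) = sqrt((-616 - 1314) + 17/2) = sqrt(-1930 + 17/2) = sqrt(-3843/2) = 3*I*sqrt(854)/2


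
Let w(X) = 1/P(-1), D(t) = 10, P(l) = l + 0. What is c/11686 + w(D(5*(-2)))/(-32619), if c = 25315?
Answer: 825761671/381185634 ≈ 2.1663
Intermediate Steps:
P(l) = l
w(X) = -1 (w(X) = 1/(-1) = -1)
c/11686 + w(D(5*(-2)))/(-32619) = 25315/11686 - 1/(-32619) = 25315*(1/11686) - 1*(-1/32619) = 25315/11686 + 1/32619 = 825761671/381185634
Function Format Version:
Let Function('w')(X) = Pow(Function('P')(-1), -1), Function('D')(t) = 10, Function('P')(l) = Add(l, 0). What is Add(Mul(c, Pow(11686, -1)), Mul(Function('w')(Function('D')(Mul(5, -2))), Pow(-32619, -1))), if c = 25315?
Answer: Rational(825761671, 381185634) ≈ 2.1663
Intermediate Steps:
Function('P')(l) = l
Function('w')(X) = -1 (Function('w')(X) = Pow(-1, -1) = -1)
Add(Mul(c, Pow(11686, -1)), Mul(Function('w')(Function('D')(Mul(5, -2))), Pow(-32619, -1))) = Add(Mul(25315, Pow(11686, -1)), Mul(-1, Pow(-32619, -1))) = Add(Mul(25315, Rational(1, 11686)), Mul(-1, Rational(-1, 32619))) = Add(Rational(25315, 11686), Rational(1, 32619)) = Rational(825761671, 381185634)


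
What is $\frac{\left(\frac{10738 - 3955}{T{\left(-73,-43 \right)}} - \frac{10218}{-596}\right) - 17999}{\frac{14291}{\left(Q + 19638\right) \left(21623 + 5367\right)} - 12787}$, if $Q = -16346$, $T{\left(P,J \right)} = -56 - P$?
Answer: $\frac{232776102108140}{169284673104681} \approx 1.3751$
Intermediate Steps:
$\frac{\left(\frac{10738 - 3955}{T{\left(-73,-43 \right)}} - \frac{10218}{-596}\right) - 17999}{\frac{14291}{\left(Q + 19638\right) \left(21623 + 5367\right)} - 12787} = \frac{\left(\frac{10738 - 3955}{-56 - -73} - \frac{10218}{-596}\right) - 17999}{\frac{14291}{\left(-16346 + 19638\right) \left(21623 + 5367\right)} - 12787} = \frac{\left(\frac{6783}{-56 + 73} - - \frac{5109}{298}\right) - 17999}{\frac{14291}{3292 \cdot 26990} - 12787} = \frac{\left(\frac{6783}{17} + \frac{5109}{298}\right) - 17999}{\frac{14291}{88851080} - 12787} = \frac{\left(6783 \cdot \frac{1}{17} + \frac{5109}{298}\right) - 17999}{14291 \cdot \frac{1}{88851080} - 12787} = \frac{\left(399 + \frac{5109}{298}\right) - 17999}{\frac{14291}{88851080} - 12787} = \frac{\frac{124011}{298} - 17999}{- \frac{1136138745669}{88851080}} = \left(- \frac{5239691}{298}\right) \left(- \frac{88851080}{1136138745669}\right) = \frac{232776102108140}{169284673104681}$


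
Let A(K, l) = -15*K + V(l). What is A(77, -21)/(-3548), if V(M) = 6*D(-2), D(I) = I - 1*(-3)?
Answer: 1149/3548 ≈ 0.32384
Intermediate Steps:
D(I) = 3 + I (D(I) = I + 3 = 3 + I)
V(M) = 6 (V(M) = 6*(3 - 2) = 6*1 = 6)
A(K, l) = 6 - 15*K (A(K, l) = -15*K + 6 = 6 - 15*K)
A(77, -21)/(-3548) = (6 - 15*77)/(-3548) = (6 - 1155)*(-1/3548) = -1149*(-1/3548) = 1149/3548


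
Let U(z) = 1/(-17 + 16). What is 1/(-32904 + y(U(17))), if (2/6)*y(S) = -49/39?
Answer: -13/427801 ≈ -3.0388e-5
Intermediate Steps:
U(z) = -1 (U(z) = 1/(-1) = -1)
y(S) = -49/13 (y(S) = 3*(-49/39) = -49/13)
1/(-32904 + y(U(17))) = 1/(-32904 - 49/13) = 1/(-427801/13) = -13/427801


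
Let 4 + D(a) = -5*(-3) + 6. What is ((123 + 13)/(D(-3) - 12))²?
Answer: 18496/25 ≈ 739.84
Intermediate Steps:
D(a) = 17 (D(a) = -4 + (-5*(-3) + 6) = -4 + (15 + 6) = -4 + 21 = 17)
((123 + 13)/(D(-3) - 12))² = ((123 + 13)/(17 - 12))² = (136/5)² = 18496/25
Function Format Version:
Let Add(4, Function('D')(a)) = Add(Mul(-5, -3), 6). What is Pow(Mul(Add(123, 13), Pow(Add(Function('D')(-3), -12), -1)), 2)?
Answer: Rational(18496, 25) ≈ 739.84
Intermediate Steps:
Function('D')(a) = 17 (Function('D')(a) = Add(-4, Add(Mul(-5, -3), 6)) = Add(-4, Add(15, 6)) = Add(-4, 21) = 17)
Pow(Mul(Add(123, 13), Pow(Add(Function('D')(-3), -12), -1)), 2) = Pow(Mul(Add(123, 13), Pow(Add(17, -12), -1)), 2) = Pow(Mul(136, Pow(5, -1)), 2) = Pow(Mul(136, Rational(1, 5)), 2) = Pow(Rational(136, 5), 2) = Rational(18496, 25)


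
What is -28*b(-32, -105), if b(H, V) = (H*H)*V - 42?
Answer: 3011736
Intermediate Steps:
b(H, V) = -42 + V*H² (b(H, V) = H²*V - 42 = V*H² - 42 = -42 + V*H²)
-28*b(-32, -105) = -28*(-42 - 105*(-32)²) = -28*(-42 - 105*1024) = -28*(-42 - 107520) = -28*(-107562) = 3011736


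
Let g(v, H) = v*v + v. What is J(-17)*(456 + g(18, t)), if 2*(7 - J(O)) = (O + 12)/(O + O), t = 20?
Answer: 187929/34 ≈ 5527.3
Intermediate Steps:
g(v, H) = v + v² (g(v, H) = v² + v = v + v²)
J(O) = 7 - (12 + O)/(4*O) (J(O) = 7 - (O + 12)/(2*(O + O)) = 7 - (12 + O)/(2*(2*O)) = 7 - (12 + O)*1/(2*O)/2 = 7 - (12 + O)/(4*O))
J(-17)*(456 + g(18, t)) = (27/4 - 3/(-17))*(456 + 18*(1 + 18)) = (27/4 - 3*(-1/17))*(456 + 18*19) = (27/4 + 3/17)*(456 + 342) = (471/68)*798 = 187929/34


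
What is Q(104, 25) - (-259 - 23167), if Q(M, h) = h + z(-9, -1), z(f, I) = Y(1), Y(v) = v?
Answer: 23452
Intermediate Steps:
z(f, I) = 1
Q(M, h) = 1 + h (Q(M, h) = h + 1 = 1 + h)
Q(104, 25) - (-259 - 23167) = (1 + 25) - (-259 - 23167) = 26 - 1*(-23426) = 26 + 23426 = 23452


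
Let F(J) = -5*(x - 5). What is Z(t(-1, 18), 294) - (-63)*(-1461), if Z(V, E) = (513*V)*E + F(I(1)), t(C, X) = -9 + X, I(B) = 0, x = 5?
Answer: 1265355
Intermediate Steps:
F(J) = 0 (F(J) = -5*(5 - 5) = -5*0 = 0)
Z(V, E) = 513*E*V (Z(V, E) = (513*V)*E + 0 = 513*E*V + 0 = 513*E*V)
Z(t(-1, 18), 294) - (-63)*(-1461) = 513*294*(-9 + 18) - (-63)*(-1461) = 513*294*9 - 1*92043 = 1357398 - 92043 = 1265355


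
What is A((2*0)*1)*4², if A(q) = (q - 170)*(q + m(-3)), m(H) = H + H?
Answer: 16320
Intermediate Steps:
m(H) = 2*H
A(q) = (-170 + q)*(-6 + q) (A(q) = (q - 170)*(q + 2*(-3)) = (-170 + q)*(q - 6) = (-170 + q)*(-6 + q))
A((2*0)*1)*4² = (1020 + ((2*0)*1)² - 176*2*0)*4² = (1020 + (0*1)² - 0)*16 = (1020 + 0² - 176*0)*16 = (1020 + 0 + 0)*16 = 1020*16 = 16320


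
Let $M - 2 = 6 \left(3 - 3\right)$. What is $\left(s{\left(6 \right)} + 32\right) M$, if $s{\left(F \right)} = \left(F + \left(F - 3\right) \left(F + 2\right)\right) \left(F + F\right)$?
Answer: $784$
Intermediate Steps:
$s{\left(F \right)} = 2 F \left(F + \left(-3 + F\right) \left(2 + F\right)\right)$ ($s{\left(F \right)} = \left(F + \left(-3 + F\right) \left(2 + F\right)\right) 2 F = 2 F \left(F + \left(-3 + F\right) \left(2 + F\right)\right)$)
$M = 2$ ($M = 2 + 6 \left(3 - 3\right) = 2 + 6 \cdot 0 = 2 + 0 = 2$)
$\left(s{\left(6 \right)} + 32\right) M = \left(2 \cdot 6 \left(-6 + 6^{2}\right) + 32\right) 2 = \left(2 \cdot 6 \left(-6 + 36\right) + 32\right) 2 = \left(2 \cdot 6 \cdot 30 + 32\right) 2 = \left(360 + 32\right) 2 = 392 \cdot 2 = 784$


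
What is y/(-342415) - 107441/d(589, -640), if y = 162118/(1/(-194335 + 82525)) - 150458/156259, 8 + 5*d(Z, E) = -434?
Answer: 1280670926906143101/23649398064370 ≈ 54152.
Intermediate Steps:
d(Z, E) = -442/5 (d(Z, E) = -8/5 + (1/5)*(-434) = -8/5 - 434/5 = -442/5)
y = -2832415259747678/156259 (y = 162118/(1/(-111810)) - 150458*1/156259 = 162118/(-1/111810) - 150458/156259 = 162118*(-111810) - 150458/156259 = -18126413580 - 150458/156259 = -2832415259747678/156259 ≈ -1.8126e+10)
y/(-342415) - 107441/d(589, -640) = -2832415259747678/156259/(-342415) - 107441/(-442/5) = -2832415259747678/156259*(-1/342415) - 107441*(-5/442) = 2832415259747678/53505425485 + 537205/442 = 1280670926906143101/23649398064370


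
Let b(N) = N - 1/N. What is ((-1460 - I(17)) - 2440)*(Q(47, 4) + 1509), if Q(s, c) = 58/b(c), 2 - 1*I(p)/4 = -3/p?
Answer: -1519466416/255 ≈ -5.9587e+6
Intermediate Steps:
I(p) = 8 + 12/p (I(p) = 8 - (-12)/p = 8 + 12/p)
Q(s, c) = 58/(c - 1/c)
((-1460 - I(17)) - 2440)*(Q(47, 4) + 1509) = ((-1460 - (8 + 12/17)) - 2440)*(58*4/(-1 + 4²) + 1509) = ((-1460 - (8 + 12*(1/17))) - 2440)*(58*4/(-1 + 16) + 1509) = ((-1460 - (8 + 12/17)) - 2440)*(58*4/15 + 1509) = ((-1460 - 1*148/17) - 2440)*(58*4*(1/15) + 1509) = ((-1460 - 148/17) - 2440)*(232/15 + 1509) = (-24968/17 - 2440)*(22867/15) = -66448/17*22867/15 = -1519466416/255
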